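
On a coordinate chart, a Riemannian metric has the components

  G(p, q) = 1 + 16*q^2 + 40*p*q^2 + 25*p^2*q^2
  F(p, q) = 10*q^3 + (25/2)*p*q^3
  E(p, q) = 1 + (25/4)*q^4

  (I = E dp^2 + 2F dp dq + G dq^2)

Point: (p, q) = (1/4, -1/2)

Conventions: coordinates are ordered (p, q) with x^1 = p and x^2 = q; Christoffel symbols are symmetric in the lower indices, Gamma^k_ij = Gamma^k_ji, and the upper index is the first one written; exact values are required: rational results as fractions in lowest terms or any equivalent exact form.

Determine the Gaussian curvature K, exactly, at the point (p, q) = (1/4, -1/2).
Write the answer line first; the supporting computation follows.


Answer: K = -256/2809

E = 89/64, F = -105/64, G = 505/64, EG - F^2 = 265/32 at the point
E_p = 0, E_q = -25/8, F_p = -25/16, F_q = 315/32, G_p = 105/8, G_q = -441/16
E_qq = 75/4, F_pq = 75/8, G_pp = 25/2
The intrinsic route: Brioschi's K = (det M1 - det M2)/(EG - F^2)^2.
M1 = [[-E_qq/2 + F_pq - G_pp/2, E_p/2, F_p - E_q/2], [F_q - G_p/2, E, F], [G_q/2, F, G]] = [[-25/4, 0, 0], [105/32, 89/64, -105/64], [-441/32, -105/64, 505/64]]; det M1 = -6625/128
M2 = [[0, E_q/2, G_p/2], [E_q/2, E, F], [G_p/2, F, G]] = [[0, -25/16, 105/16], [-25/16, 89/64, -105/64], [105/16, -105/64, 505/64]]; det M2 = -5825/128
det M1 - det M2 = -25/4; K = -25/4 / (265/32)^2 = -256/2809


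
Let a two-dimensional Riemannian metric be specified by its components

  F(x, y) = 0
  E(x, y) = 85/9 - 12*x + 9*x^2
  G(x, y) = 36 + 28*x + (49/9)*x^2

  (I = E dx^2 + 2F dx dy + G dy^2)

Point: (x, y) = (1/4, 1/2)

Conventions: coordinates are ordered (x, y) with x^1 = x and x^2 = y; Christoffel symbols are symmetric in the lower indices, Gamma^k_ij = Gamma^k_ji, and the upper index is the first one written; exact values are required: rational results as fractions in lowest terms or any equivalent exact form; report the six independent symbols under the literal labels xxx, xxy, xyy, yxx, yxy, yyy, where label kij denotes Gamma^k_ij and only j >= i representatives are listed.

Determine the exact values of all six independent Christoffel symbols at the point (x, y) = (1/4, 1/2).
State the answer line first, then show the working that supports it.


Answer: Gamma_xxx = -540/1009, Gamma_xxy = 0, Gamma_xyy = -2212/1009, Gamma_yxx = 0, Gamma_yxy = 28/79, Gamma_yyy = 0

E = 1009/144, F = 0, G = 6241/144 at the point
E_x = -15/2, E_y = 0, F_x = 0, F_y = 0, G_x = 553/18, G_y = 0
EG - F^2 = 6297169/20736;  g^inv = (20736/6297169) * [[6241/144, 0], [0, 1009/144]]
first-kind symbols [ij,l] = (1/2)(d_i g_jl + d_j g_il - d_l g_ij): [xx,x] = E_x/2 = -15/4, [xx,y] = F_x - E_y/2 = 0, [xy,x] = E_y/2 = 0, [xy,y] = G_x/2 = 553/36, [yy,x] = F_y - G_x/2 = -553/36, [yy,y] = G_y/2 = 0
Gamma^x_ij = (G*[ij,x] - F*[ij,y])/(EG - F^2), Gamma^y_ij = (E*[ij,y] - F*[ij,x])/(EG - F^2)


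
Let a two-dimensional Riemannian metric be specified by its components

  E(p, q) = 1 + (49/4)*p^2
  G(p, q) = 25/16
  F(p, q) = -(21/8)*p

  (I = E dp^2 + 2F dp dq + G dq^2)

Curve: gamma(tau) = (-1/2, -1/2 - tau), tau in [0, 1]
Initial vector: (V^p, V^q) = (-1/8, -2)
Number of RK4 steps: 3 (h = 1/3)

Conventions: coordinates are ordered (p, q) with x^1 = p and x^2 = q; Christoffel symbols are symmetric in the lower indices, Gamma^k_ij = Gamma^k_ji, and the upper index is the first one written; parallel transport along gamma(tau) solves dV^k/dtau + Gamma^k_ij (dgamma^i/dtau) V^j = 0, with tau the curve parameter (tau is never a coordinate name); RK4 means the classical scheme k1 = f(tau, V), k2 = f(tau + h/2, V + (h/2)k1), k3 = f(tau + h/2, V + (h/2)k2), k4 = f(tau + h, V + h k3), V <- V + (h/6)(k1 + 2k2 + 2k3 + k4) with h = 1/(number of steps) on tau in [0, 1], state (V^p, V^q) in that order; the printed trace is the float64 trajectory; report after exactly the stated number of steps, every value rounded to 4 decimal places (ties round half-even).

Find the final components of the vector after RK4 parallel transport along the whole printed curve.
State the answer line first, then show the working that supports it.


Answer: V^p = -0.1250, V^q = -2.0000

gamma'(tau) = (0, -1); f(tau, V)^k = -Gamma^k_ij(gamma(tau)) gamma'^i(tau) V^j; h = 1/3; intermediate values shown to 6 dp
curve data and Christoffel symbols at the stage parameters:
  tau = 0.000000: gamma = (-0.500000, -0.500000), gamma' = (0.000000, -1.000000); Gamma_ppp = -1.324324, Gamma_ppq = 0.000000, Gamma_pqq = 0.000000, Gamma_qpp = -0.567568, Gamma_qpq = 0.000000, Gamma_qqq = 0.000000
  tau = 0.166667: gamma = (-0.500000, -0.666667), gamma' = (0.000000, -1.000000); Gamma_ppp = -1.324324, Gamma_ppq = 0.000000, Gamma_pqq = 0.000000, Gamma_qpp = -0.567568, Gamma_qpq = 0.000000, Gamma_qqq = 0.000000
  tau = 0.333333: gamma = (-0.500000, -0.833333), gamma' = (0.000000, -1.000000); Gamma_ppp = -1.324324, Gamma_ppq = 0.000000, Gamma_pqq = 0.000000, Gamma_qpp = -0.567568, Gamma_qpq = 0.000000, Gamma_qqq = 0.000000
  tau = 0.500000: gamma = (-0.500000, -1.000000), gamma' = (0.000000, -1.000000); Gamma_ppp = -1.324324, Gamma_ppq = 0.000000, Gamma_pqq = 0.000000, Gamma_qpp = -0.567568, Gamma_qpq = 0.000000, Gamma_qqq = 0.000000
  tau = 0.666667: gamma = (-0.500000, -1.166667), gamma' = (0.000000, -1.000000); Gamma_ppp = -1.324324, Gamma_ppq = 0.000000, Gamma_pqq = 0.000000, Gamma_qpp = -0.567568, Gamma_qpq = 0.000000, Gamma_qqq = 0.000000
  tau = 0.833333: gamma = (-0.500000, -1.333333), gamma' = (0.000000, -1.000000); Gamma_ppp = -1.324324, Gamma_ppq = 0.000000, Gamma_pqq = 0.000000, Gamma_qpp = -0.567568, Gamma_qpq = 0.000000, Gamma_qqq = 0.000000
  tau = 1.000000: gamma = (-0.500000, -1.500000), gamma' = (0.000000, -1.000000); Gamma_ppp = -1.324324, Gamma_ppq = 0.000000, Gamma_pqq = 0.000000, Gamma_qpp = -0.567568, Gamma_qpq = 0.000000, Gamma_qqq = 0.000000
step 0: V^p = -0.1250, V^q = -2.0000
step 1: k1 = (0.000000, 0.000000), k2 = (0.000000, 0.000000), k3 = (0.000000, 0.000000), k4 = (0.000000, 0.000000); V <- V + (h/6)(k1 + 2k2 + 2k3 + k4): V^p = -0.1250, V^q = -2.0000
step 2: k1 = (0.000000, 0.000000), k2 = (0.000000, 0.000000), k3 = (0.000000, 0.000000), k4 = (0.000000, 0.000000); V <- V + (h/6)(k1 + 2k2 + 2k3 + k4): V^p = -0.1250, V^q = -2.0000
step 3: k1 = (0.000000, 0.000000), k2 = (0.000000, 0.000000), k3 = (0.000000, 0.000000), k4 = (0.000000, 0.000000); V <- V + (h/6)(k1 + 2k2 + 2k3 + k4): V^p = -0.1250, V^q = -2.0000


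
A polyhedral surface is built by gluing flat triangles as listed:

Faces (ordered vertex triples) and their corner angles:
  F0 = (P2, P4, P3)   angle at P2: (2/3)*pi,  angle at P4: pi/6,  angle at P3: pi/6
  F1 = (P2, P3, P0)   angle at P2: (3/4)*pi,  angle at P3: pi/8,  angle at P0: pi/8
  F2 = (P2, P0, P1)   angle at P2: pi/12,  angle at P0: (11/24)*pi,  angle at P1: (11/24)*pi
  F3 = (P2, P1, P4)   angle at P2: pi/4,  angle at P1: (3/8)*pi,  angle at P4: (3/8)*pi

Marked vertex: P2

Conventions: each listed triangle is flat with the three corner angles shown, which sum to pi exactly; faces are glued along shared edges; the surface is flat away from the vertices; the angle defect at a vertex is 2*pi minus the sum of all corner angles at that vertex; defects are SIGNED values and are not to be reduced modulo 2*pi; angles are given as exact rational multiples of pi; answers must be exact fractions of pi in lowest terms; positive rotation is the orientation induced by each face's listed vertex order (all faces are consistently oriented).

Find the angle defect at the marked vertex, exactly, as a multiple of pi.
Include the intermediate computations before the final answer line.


Sum of corner angles at P2: (7/4)*pi
defect = 2*pi - (7/4)*pi

Answer: defect(P2) = pi/4


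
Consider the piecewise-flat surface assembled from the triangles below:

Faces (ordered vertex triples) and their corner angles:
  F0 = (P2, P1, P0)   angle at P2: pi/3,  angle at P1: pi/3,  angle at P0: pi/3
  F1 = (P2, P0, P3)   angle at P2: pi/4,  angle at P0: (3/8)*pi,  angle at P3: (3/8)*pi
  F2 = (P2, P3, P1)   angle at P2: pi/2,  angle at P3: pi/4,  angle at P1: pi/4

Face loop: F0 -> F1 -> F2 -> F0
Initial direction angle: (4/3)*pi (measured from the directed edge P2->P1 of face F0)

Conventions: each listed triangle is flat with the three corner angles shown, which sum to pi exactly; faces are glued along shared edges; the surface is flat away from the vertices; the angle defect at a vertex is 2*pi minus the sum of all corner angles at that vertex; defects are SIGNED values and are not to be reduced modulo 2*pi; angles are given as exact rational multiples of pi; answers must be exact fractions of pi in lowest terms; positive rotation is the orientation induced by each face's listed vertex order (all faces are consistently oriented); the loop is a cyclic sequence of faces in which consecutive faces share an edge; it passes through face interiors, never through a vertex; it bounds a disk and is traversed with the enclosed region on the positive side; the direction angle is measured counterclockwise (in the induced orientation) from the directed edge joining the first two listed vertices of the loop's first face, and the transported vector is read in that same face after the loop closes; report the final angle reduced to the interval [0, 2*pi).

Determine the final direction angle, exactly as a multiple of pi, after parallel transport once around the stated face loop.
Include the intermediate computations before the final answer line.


enclosed vertex P2: corner angles sum to (13/12)*pi, defect = 2*pi - (13/12)*pi = (11/12)*pi
summing the enclosed defects onto the initial angle, mod 2*pi in the induced orientation:
final angle = (4/3)*pi + (11/12)*pi = pi/4 (mod 2*pi)

Answer: final direction angle = pi/4


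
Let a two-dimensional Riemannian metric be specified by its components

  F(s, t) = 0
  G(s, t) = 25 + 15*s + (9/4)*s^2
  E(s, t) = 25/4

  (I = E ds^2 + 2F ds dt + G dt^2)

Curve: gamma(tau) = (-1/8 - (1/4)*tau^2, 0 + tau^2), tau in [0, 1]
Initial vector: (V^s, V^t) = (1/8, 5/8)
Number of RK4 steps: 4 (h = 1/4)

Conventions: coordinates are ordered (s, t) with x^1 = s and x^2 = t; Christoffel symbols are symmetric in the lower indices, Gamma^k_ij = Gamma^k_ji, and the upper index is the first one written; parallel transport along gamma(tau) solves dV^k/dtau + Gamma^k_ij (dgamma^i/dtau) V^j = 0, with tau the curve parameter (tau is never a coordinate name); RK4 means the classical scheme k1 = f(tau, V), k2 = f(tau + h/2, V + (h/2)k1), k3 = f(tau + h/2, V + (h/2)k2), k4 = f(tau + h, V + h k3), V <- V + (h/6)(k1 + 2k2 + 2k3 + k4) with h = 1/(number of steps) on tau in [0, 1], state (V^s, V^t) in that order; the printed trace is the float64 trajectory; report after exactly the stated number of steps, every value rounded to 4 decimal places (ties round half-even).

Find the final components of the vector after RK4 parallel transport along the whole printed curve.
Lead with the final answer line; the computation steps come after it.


Answer: V^s = 0.7825, V^t = 0.5197

gamma'(tau) = (-(1/2)*tau, 2*tau); f(tau, V)^k = -Gamma^k_ij(gamma(tau)) gamma'^i(tau) V^j; h = 1/4; intermediate values shown to 6 dp
curve data and Christoffel symbols at the stage parameters:
  tau = 0.000000: gamma = (-0.125000, 0.000000), gamma' = (0.000000, 0.000000); Gamma_sss = 0.000000, Gamma_sst = 0.000000, Gamma_stt = -1.155000, Gamma_tss = 0.000000, Gamma_tst = 0.311688, Gamma_ttt = 0.000000
  tau = 0.125000: gamma = (-0.128906, 0.015625), gamma' = (-0.062500, 0.250000); Gamma_sss = 0.000000, Gamma_sst = 0.000000, Gamma_stt = -1.153594, Gamma_tss = 0.000000, Gamma_tst = 0.312068, Gamma_ttt = 0.000000
  tau = 0.250000: gamma = (-0.140625, 0.062500), gamma' = (-0.125000, 0.500000); Gamma_sss = 0.000000, Gamma_sst = 0.000000, Gamma_stt = -1.149375, Gamma_tss = 0.000000, Gamma_tst = 0.313214, Gamma_ttt = 0.000000
  tau = 0.375000: gamma = (-0.160156, 0.140625), gamma' = (-0.187500, 0.750000); Gamma_sss = 0.000000, Gamma_sst = 0.000000, Gamma_stt = -1.142344, Gamma_tss = 0.000000, Gamma_tst = 0.315142, Gamma_ttt = 0.000000
  tau = 0.500000: gamma = (-0.187500, 0.250000), gamma' = (-0.250000, 1.000000); Gamma_sss = 0.000000, Gamma_sst = 0.000000, Gamma_stt = -1.132500, Gamma_tss = 0.000000, Gamma_tst = 0.317881, Gamma_ttt = 0.000000
  tau = 0.625000: gamma = (-0.222656, 0.390625), gamma' = (-0.312500, 1.250000); Gamma_sss = 0.000000, Gamma_sst = 0.000000, Gamma_stt = -1.119844, Gamma_tss = 0.000000, Gamma_tst = 0.321473, Gamma_ttt = 0.000000
  tau = 0.750000: gamma = (-0.265625, 0.562500), gamma' = (-0.375000, 1.500000); Gamma_sss = 0.000000, Gamma_sst = 0.000000, Gamma_stt = -1.104375, Gamma_tss = 0.000000, Gamma_tst = 0.325976, Gamma_ttt = 0.000000
  tau = 0.875000: gamma = (-0.316406, 0.765625), gamma' = (-0.437500, 1.750000); Gamma_sss = 0.000000, Gamma_sst = 0.000000, Gamma_stt = -1.086094, Gamma_tss = 0.000000, Gamma_tst = 0.331463, Gamma_ttt = 0.000000
  tau = 1.000000: gamma = (-0.375000, 1.000000), gamma' = (-0.500000, 2.000000); Gamma_sss = 0.000000, Gamma_sst = 0.000000, Gamma_stt = -1.065000, Gamma_tss = 0.000000, Gamma_tst = 0.338028, Gamma_ttt = 0.000000
step 0: V^s = 0.1250, V^t = 0.6250
step 1: k1 = (0.000000, 0.000000), k2 = (0.180249, 0.002438), k3 = (0.180337, 0.000686), k4 = (0.359278, -0.002160); V <- V + (h/6)(k1 + 2k2 + 2k3 + k4): V^s = 0.1700, V^t = 0.6252
step 2: k1 = (0.359278, -0.002150), k2 = (0.535389, -0.013875), k3 = (0.534134, -0.019165), k4 = (0.702579, -0.047192); V <- V + (h/6)(k1 + 2k2 + 2k3 + k4): V^s = 0.3034, V^t = 0.6204
step 3: k1 = (0.702559, -0.047142), k2 = (0.860136, -0.095475), k3 = (0.851679, -0.103997), k4 = (0.984598, -0.179801); V <- V + (h/6)(k1 + 2k2 + 2k3 + k4): V^s = 0.5163, V^t = 0.5943
step 4: k1 = (0.984466, -0.179826), k2 = (1.086808, -0.287969), k3 = (1.061115, -0.297350), k4 = (1.107483, -0.440540); V <- V + (h/6)(k1 + 2k2 + 2k3 + k4): V^s = 0.7825, V^t = 0.5197


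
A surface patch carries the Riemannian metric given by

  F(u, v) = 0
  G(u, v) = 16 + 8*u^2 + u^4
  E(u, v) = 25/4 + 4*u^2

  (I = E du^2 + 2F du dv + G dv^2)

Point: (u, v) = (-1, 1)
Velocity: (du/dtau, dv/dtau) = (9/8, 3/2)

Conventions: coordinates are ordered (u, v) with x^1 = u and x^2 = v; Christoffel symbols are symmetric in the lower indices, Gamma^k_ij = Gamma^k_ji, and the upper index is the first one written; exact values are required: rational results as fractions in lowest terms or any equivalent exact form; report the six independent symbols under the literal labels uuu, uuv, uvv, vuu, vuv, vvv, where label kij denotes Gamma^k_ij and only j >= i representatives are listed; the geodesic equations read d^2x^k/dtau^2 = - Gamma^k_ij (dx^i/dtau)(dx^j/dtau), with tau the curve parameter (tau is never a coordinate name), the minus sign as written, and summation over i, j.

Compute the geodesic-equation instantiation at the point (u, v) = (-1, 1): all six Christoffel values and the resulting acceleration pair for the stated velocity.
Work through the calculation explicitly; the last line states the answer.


E = 41/4, F = 0, G = 25 at the point
E_u = -8, E_v = 0, F_u = 0, F_v = 0, G_u = -20, G_v = 0
EG - F^2 = 1025/4;  g^inv = (4/1025) * [[25, 0], [0, 41/4]]
first-kind symbols [ij,l] = (1/2)(d_i g_jl + d_j g_il - d_l g_ij): [uu,u] = E_u/2 = -4, [uu,v] = F_u - E_v/2 = 0, [uv,u] = E_v/2 = 0, [uv,v] = G_u/2 = -10, [vv,u] = F_v - G_u/2 = 10, [vv,v] = G_v/2 = 0
Gamma^u_ij = (G*[ij,u] - F*[ij,v])/(EG - F^2), Gamma^v_ij = (E*[ij,v] - F*[ij,u])/(EG - F^2)
Gamma_uuu = -16/41, Gamma_uuv = 0, Gamma_uvv = 40/41, Gamma_vuu = 0, Gamma_vuv = -2/5, Gamma_vvv = 0
d^2u/dtau^2 = -(Gamma_uuu*(9/8)^2 + 2*Gamma_uuv*(9/8)*(3/2) + Gamma_uvv*(3/2)^2) = -279/164
d^2v/dtau^2 = -(Gamma_vuu*(9/8)^2 + 2*Gamma_vuv*(9/8)*(3/2) + Gamma_vvv*(3/2)^2) = 27/20

Answer: Gamma_uuu = -16/41, Gamma_uuv = 0, Gamma_uvv = 40/41, Gamma_vuu = 0, Gamma_vuv = -2/5, Gamma_vvv = 0; accelerations (d^2u/dtau^2, d^2v/dtau^2) = (-279/164, 27/20)


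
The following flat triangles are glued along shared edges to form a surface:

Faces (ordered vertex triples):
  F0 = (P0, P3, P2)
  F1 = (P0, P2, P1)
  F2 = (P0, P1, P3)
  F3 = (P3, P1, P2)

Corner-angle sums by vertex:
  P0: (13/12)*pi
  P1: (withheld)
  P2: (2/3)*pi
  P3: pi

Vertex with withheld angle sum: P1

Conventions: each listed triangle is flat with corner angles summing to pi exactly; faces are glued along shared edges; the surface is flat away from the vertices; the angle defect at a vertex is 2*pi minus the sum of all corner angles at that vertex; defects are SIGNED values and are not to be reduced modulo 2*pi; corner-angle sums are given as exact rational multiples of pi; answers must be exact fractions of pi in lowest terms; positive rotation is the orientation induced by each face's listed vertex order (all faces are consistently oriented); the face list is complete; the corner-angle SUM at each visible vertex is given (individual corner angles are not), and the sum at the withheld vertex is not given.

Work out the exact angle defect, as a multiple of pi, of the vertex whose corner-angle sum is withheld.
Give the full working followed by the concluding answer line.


V = 4, E = 6, F = 4; chi = V - E + F = 2
Gauss-Bonnet: total defect = 2*pi*chi = 4*pi; visible defects sum to (13/4)*pi

Answer: defect(P1) = (3/4)*pi


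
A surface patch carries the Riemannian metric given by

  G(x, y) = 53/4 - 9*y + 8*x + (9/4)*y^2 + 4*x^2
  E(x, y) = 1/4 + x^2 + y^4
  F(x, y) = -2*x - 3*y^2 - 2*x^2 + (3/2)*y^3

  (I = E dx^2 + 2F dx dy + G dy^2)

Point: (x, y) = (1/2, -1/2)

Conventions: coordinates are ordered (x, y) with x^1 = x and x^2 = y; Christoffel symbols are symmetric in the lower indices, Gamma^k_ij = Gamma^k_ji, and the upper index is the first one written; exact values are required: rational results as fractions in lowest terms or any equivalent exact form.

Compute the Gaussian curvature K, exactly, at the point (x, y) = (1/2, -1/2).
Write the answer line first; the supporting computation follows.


Answer: K = -103808/210681

E = 9/16, F = -39/16, G = 373/16, EG - F^2 = 459/64 at the point
E_x = 1, E_y = -1/2, F_x = -4, F_y = 33/8, G_x = 12, G_y = -45/4
E_yy = 3, F_xy = 0, G_xx = 8
Apply the Brioschi formula K = (det M1 - det M2)/(EG - F^2)^2 over the derivative matrices of E, F, G.
M1 = [[-E_yy/2 + F_xy - G_xx/2, E_x/2, F_x - E_y/2], [F_y - G_x/2, E, F], [G_y/2, F, G]] = [[-11/2, 1/2, -15/4], [-15/8, 9/16, -39/16], [-45/8, -39/16, 373/16]]; det M1 = -10173/256
M2 = [[0, E_y/2, G_x/2], [E_y/2, E, F], [G_x/2, F, G]] = [[0, -1/4, 6], [-1/4, 9/16, -39/16], [6, -39/16, 373/16]]; det M2 = -3685/256
det M1 - det M2 = -811/32; K = -811/32 / (459/64)^2 = -103808/210681


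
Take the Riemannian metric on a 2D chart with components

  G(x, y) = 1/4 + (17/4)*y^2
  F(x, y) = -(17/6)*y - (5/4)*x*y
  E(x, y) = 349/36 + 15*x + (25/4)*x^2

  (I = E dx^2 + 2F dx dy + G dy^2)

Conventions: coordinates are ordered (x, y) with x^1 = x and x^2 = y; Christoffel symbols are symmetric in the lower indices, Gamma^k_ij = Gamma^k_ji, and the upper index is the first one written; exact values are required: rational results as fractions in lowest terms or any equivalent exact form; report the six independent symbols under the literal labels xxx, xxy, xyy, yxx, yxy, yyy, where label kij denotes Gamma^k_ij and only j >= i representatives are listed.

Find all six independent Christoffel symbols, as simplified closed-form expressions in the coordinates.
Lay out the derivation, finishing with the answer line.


E = 349/36 + 15*x + (25/4)*x^2; F = -(17/6)*y - (5/4)*x*y; G = 1/4 + (17/4)*y^2
Gamma^k_ij = (1/2) g^{kl} (d_i g_jl + d_j g_il - d_l g_ij), with g^inv = (1/(EG-F^2)) [[G, -F], [-F, E]]
first partials: E_x = 15 + (25/2)*x, E_y = 0, F_x = -(5/4)*y, F_y = -17/6 - (5/4)*x, G_x = 0, G_y = (17/2)*y
D = EG - F^2 = 349/144 + (15/4)*x + (4777/144)*y^2 + (25/16)*x^2 + (170/3)*x*y^2 + 25*x^2*y^2
expanded: Gamma^x_xx = (G E_x - 2F F_x + F E_y)/(2D), Gamma^x_xy = (G E_y - F G_x)/(2D), Gamma^x_yy = (2G F_y - G G_x - F G_y)/(2D), Gamma^y_xx = (2E F_x - E E_y - F E_x)/(2D), Gamma^y_xy = (E G_x - F E_y)/(2D), Gamma^y_yy = (E G_y - 2F F_y + F G_x)/(2D); substitute and cancel common factors

Answer: Gamma_xxx = (3600*x*y^2 + 225*x + 4080*y^2 + 270)/(3600*x^2*y^2 + 225*x^2 + 8160*x*y^2 + 540*x + 4777*y^2 + 349), Gamma_xxy = 0, Gamma_xyy = (-45*x - 102)/(3600*x^2*y^2 + 225*x^2 + 8160*x*y^2 + 540*x + 4777*y^2 + 349), Gamma_yxx = (1200*x*y + 1315*y)/(3600*x^2*y^2 + 225*x^2 + 8160*x*y^2 + 540*x + 4777*y^2 + 349), Gamma_yxy = 0, Gamma_yyy = (3600*x^2*y + 8160*x*y + 4777*y)/(3600*x^2*y^2 + 225*x^2 + 8160*x*y^2 + 540*x + 4777*y^2 + 349)


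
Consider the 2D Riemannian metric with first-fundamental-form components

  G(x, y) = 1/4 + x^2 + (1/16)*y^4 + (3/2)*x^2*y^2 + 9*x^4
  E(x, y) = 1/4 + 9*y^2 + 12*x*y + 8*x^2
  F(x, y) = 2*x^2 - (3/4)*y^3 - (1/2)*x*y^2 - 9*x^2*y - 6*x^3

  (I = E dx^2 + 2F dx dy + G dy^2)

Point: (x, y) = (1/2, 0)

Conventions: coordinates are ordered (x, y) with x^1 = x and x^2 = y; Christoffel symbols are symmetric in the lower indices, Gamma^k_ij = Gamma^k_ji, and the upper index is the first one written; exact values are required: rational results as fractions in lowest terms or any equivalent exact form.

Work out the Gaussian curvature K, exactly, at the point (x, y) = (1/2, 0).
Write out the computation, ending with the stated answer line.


E = 9/4, F = -1/4, G = 17/16, EG - F^2 = 149/64 at the point
E_x = 8, E_y = 6, F_x = -5/2, F_y = -9/4, G_x = 11/2, G_y = 0
E_yy = 18, F_xy = -9, G_xx = 29
K follows from Brioschi's formula, (det M1 - det M2)/(EG - F^2)^2.
M1 = [[-E_yy/2 + F_xy - G_xx/2, E_x/2, F_x - E_y/2], [F_y - G_x/2, E, F], [G_y/2, F, G]] = [[-65/2, 4, -11/2], [-5, 9/4, -1/4], [0, -1/4, 17/16]]; det M1 = -7845/128
M2 = [[0, E_y/2, G_x/2], [E_y/2, E, F], [G_x/2, F, G]] = [[0, 3, 11/4], [3, 9/4, -1/4], [11/4, -1/4, 17/16]]; det M2 = -1965/64
det M1 - det M2 = -3915/128; K = -3915/128 / (149/64)^2 = -125280/22201

Answer: K = -125280/22201


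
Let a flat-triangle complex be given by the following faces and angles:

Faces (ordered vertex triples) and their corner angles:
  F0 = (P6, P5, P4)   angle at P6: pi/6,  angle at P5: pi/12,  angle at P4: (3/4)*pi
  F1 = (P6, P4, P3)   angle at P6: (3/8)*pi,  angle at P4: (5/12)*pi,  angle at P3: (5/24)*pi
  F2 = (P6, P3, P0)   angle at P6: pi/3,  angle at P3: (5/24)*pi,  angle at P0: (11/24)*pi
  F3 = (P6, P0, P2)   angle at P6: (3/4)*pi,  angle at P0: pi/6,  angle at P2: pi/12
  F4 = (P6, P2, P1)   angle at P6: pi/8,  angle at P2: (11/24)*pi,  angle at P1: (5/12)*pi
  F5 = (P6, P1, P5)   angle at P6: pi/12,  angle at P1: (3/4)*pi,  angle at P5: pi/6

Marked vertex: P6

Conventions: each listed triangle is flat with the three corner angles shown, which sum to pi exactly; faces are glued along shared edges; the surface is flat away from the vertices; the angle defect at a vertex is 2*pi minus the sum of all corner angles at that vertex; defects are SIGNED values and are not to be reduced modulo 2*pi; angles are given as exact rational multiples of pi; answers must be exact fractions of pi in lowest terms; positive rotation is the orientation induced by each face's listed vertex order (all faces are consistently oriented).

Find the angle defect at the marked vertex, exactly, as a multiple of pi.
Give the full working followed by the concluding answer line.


Sum of corner angles at P6: (11/6)*pi
defect = 2*pi - (11/6)*pi

Answer: defect(P6) = pi/6


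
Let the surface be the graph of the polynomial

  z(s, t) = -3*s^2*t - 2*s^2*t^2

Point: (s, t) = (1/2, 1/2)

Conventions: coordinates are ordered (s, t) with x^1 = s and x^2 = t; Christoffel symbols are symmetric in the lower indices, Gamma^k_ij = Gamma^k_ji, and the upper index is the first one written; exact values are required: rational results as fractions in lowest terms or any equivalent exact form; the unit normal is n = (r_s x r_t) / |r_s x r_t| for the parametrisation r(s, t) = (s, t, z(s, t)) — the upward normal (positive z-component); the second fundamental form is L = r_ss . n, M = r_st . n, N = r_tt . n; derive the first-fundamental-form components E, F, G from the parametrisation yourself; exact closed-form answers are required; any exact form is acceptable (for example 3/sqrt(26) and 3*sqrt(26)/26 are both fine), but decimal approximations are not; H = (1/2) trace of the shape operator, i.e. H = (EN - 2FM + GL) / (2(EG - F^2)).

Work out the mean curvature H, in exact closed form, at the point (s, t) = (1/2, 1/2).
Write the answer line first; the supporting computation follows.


Answer: H = 104*sqrt(105)/3675

z_s = -2, z_t = -5/4, z_ss = -4, z_st = -5, z_tt = -1
E = 5, F = 5/2, G = 41/16; answer radicand W^2 = 105/16
unnormalised second-form numerators: l = -4, m = -5, n = -1; L = l/sqrt(105/16), and similarly M = m/sqrt(W^2), N = n/sqrt(W^2)
H = (E*n - 2*F*m + G*l) / (2*(EG - F^2)*sqrt(W^2)); E*n - 2*F*m + G*l = 39/4, EG - F^2 = 105/16, so H = (26/35)/sqrt(105/16)


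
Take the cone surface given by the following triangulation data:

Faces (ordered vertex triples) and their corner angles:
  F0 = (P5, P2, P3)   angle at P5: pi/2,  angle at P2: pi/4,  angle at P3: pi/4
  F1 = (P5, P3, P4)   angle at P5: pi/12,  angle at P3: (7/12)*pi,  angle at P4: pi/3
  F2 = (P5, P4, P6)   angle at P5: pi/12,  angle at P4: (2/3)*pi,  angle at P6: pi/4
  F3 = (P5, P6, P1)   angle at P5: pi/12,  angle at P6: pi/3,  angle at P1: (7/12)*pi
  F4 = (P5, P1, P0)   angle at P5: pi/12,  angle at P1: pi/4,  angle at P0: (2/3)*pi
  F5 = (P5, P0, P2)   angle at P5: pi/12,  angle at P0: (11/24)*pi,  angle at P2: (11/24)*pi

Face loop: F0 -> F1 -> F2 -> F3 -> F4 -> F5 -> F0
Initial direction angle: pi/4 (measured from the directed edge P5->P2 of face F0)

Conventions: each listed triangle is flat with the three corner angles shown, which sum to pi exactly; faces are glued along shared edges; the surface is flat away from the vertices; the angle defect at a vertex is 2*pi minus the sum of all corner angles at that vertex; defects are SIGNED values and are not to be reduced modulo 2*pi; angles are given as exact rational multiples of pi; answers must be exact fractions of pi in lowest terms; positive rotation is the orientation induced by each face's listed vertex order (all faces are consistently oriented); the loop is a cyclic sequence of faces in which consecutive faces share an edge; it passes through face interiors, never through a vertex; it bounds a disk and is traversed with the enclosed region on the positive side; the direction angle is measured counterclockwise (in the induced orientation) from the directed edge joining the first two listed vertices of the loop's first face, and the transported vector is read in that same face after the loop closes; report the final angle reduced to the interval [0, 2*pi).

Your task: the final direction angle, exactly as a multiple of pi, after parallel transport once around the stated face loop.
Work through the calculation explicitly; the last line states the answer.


enclosed vertex P5: corner angles sum to (11/12)*pi, defect = 2*pi - (11/12)*pi = (13/12)*pi
by Gauss-Bonnet the loop rotates the vector by the enclosed defect sum (positive orientation, mod 2*pi)
final angle = pi/4 + (13/12)*pi = (4/3)*pi (mod 2*pi)

Answer: final direction angle = (4/3)*pi


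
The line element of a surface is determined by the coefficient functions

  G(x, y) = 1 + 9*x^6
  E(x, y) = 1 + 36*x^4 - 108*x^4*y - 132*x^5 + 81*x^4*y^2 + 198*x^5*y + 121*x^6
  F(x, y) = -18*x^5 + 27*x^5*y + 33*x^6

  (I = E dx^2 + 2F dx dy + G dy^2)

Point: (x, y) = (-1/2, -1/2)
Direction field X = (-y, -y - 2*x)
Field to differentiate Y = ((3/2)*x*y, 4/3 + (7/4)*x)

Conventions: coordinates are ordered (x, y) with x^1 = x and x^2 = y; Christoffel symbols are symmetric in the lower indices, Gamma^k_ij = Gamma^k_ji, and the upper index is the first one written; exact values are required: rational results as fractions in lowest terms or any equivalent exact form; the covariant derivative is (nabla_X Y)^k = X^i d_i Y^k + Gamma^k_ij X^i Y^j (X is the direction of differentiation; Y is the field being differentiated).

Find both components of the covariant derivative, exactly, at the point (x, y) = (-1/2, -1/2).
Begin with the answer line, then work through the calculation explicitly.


Answer: (nabla_X Y)^x = -6003/2194, (nabla_X Y)^y = 3331/4388

E = 17, F = 3/2, G = 73/64 at the point
E_x = -150, E_y = -18, F_x = -513/32, F_y = -27/32, G_x = -27/16, G_y = 0
EG - F^2 = 1097/64;  g^inv = (64/1097) * [[73/64, -3/2], [-3/2, 17]]
first-kind symbols [ij,l] = (1/2)(d_i g_jl + d_j g_il - d_l g_ij): [xx,x] = E_x/2 = -75, [xx,y] = F_x - E_y/2 = -225/32, [xy,x] = E_y/2 = -9, [xy,y] = G_x/2 = -27/32, [yy,x] = F_y - G_x/2 = 0, [yy,y] = G_y/2 = 0
Gamma^x_ij = (G*[ij,x] - F*[ij,y])/(EG - F^2), Gamma^y_ij = (E*[ij,y] - F*[ij,x])/(EG - F^2)
Gamma_xxx = -4800/1097, Gamma_xxy = -576/1097, Gamma_xyy = 0, Gamma_yxx = -450/1097, Gamma_yxy = -54/1097, Gamma_yyy = 0
X = (1/2, 3/2), Y = (3/8, 11/24) at the point


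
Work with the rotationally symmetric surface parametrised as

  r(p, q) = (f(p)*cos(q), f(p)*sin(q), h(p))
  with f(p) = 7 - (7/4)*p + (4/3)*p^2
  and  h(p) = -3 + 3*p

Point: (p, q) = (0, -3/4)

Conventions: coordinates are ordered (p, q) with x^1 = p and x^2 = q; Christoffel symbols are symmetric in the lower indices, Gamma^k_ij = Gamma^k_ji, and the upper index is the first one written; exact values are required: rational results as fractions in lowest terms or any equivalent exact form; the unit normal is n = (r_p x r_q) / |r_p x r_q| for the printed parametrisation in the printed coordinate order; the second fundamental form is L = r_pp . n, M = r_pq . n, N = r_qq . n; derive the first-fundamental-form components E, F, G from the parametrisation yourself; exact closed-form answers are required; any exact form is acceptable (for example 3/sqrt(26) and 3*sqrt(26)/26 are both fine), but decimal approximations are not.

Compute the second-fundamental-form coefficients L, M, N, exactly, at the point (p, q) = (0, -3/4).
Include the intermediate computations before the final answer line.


f = 7, f' = -7/4, f'' = 8/3, h' = 3, h'' = 0
E = 193/16, F = 0, G = 49; answer radicand W^2 = 193/16
unnormalised second-form numerators: l = -8, m = 0, n = 21; L = l/sqrt(193/16), and similarly M = m/sqrt(W^2), N = n/sqrt(W^2)

Answer: L = -32*sqrt(193)/193, M = 0, N = 84*sqrt(193)/193


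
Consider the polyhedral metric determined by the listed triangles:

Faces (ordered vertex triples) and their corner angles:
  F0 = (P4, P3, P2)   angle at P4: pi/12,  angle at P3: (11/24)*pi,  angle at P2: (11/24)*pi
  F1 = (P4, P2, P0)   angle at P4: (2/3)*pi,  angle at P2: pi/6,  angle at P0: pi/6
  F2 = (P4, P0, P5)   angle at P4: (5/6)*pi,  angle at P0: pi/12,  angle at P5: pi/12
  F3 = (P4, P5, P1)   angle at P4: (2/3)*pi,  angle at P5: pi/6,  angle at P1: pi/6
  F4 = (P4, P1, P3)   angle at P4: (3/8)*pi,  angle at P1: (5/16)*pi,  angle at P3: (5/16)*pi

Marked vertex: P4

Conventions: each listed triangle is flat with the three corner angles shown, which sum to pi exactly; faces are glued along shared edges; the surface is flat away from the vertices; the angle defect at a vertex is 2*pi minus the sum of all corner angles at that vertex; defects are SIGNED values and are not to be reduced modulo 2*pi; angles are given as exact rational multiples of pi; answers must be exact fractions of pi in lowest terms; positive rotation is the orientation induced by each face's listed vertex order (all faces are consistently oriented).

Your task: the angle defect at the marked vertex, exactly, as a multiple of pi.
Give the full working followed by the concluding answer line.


Sum of corner angles at P4: (21/8)*pi
defect = 2*pi - (21/8)*pi

Answer: defect(P4) = (-5/8)*pi


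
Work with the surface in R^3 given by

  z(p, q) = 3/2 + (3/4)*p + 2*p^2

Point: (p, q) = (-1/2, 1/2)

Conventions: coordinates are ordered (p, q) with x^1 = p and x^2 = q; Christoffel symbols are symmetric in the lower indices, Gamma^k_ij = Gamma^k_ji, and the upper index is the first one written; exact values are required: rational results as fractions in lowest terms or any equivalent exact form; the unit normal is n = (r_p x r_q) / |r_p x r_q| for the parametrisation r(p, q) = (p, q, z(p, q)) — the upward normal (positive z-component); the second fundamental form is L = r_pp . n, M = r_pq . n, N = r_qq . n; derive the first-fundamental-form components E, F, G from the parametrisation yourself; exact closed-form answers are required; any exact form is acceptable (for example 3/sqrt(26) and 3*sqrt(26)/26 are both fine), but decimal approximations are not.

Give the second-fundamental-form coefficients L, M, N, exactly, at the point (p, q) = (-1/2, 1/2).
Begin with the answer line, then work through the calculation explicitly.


Answer: L = 16*sqrt(41)/41, M = 0, N = 0

z_p = -5/4, z_q = 0, z_pp = 4, z_pq = 0, z_qq = 0
E = 41/16, F = 0, G = 1; answer radicand W^2 = 41/16
unnormalised second-form numerators: l = 4, m = 0, n = 0; L = l/sqrt(41/16), and similarly M = m/sqrt(W^2), N = n/sqrt(W^2)


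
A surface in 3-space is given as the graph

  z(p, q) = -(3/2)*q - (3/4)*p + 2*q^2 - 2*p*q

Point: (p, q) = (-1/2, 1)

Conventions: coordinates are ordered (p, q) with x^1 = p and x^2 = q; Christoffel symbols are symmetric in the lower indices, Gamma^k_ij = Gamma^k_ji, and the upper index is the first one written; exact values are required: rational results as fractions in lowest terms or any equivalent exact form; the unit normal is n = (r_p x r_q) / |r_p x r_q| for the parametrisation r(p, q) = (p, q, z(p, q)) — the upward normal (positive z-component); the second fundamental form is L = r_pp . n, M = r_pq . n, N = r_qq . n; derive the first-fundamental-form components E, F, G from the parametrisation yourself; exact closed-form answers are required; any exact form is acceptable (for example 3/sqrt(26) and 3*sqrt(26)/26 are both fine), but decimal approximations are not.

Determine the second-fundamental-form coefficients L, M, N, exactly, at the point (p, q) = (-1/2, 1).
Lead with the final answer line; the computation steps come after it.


Answer: L = 0, M = -8*sqrt(37)/111, N = 16*sqrt(37)/111

z_p = -11/4, z_q = 7/2, z_pp = 0, z_pq = -2, z_qq = 4
E = 137/16, F = -77/8, G = 53/4; answer radicand W^2 = 333/16
unnormalised second-form numerators: l = 0, m = -2, n = 4; L = l/sqrt(333/16), and similarly M = m/sqrt(W^2), N = n/sqrt(W^2)


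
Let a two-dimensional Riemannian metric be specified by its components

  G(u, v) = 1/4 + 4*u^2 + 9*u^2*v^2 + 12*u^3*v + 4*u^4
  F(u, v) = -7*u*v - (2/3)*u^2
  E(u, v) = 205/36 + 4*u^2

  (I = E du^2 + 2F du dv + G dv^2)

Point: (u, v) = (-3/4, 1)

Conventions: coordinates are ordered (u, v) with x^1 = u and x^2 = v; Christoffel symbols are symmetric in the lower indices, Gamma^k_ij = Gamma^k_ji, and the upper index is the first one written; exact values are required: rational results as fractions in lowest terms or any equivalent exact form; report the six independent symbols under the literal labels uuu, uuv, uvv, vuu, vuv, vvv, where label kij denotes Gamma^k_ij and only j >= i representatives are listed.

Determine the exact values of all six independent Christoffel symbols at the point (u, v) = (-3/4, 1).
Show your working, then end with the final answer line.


E = 143/18, F = 39/8, G = 241/64 at the point
E_u = -6, E_v = 0, F_u = -6, F_v = 21/4, G_u = -6, G_v = 81/16
EG - F^2 = 7085/1152;  g^inv = (1152/7085) * [[241/64, -39/8], [-39/8, 143/18]]
first-kind symbols [ij,l] = (1/2)(d_i g_jl + d_j g_il - d_l g_ij): [uu,u] = E_u/2 = -3, [uu,v] = F_u - E_v/2 = -6, [uv,u] = E_v/2 = 0, [uv,v] = G_u/2 = -3, [vv,u] = F_v - G_u/2 = 33/4, [vv,v] = G_v/2 = 81/32
Gamma^u_ij = (G*[ij,u] - F*[ij,v])/(EG - F^2), Gamma^v_ij = (E*[ij,v] - F*[ij,u])/(EG - F^2)

Answer: Gamma_uuu = 20682/7085, Gamma_uuv = 1296/545, Gamma_uvv = 21573/7085, Gamma_vuu = -2928/545, Gamma_vuv = -2112/545, Gamma_vvv = -1782/545


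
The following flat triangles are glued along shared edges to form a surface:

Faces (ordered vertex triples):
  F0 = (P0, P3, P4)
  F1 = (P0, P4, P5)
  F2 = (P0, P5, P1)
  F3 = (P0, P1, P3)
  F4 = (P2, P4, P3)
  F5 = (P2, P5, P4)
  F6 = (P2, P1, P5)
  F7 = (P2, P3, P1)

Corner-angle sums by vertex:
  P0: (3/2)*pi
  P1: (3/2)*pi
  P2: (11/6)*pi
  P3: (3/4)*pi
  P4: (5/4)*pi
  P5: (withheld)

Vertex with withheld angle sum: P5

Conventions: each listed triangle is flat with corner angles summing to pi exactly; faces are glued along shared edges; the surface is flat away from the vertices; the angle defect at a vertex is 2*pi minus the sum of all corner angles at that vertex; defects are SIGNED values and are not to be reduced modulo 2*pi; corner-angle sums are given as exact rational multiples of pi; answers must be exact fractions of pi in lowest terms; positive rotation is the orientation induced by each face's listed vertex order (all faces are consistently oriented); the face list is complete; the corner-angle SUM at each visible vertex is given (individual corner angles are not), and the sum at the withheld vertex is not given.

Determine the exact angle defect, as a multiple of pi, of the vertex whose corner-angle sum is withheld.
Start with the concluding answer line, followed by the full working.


Answer: defect(P5) = (5/6)*pi

V = 6, E = 12, F = 8; chi = V - E + F = 2
Gauss-Bonnet: total defect = 2*pi*chi = 4*pi; visible defects sum to (19/6)*pi


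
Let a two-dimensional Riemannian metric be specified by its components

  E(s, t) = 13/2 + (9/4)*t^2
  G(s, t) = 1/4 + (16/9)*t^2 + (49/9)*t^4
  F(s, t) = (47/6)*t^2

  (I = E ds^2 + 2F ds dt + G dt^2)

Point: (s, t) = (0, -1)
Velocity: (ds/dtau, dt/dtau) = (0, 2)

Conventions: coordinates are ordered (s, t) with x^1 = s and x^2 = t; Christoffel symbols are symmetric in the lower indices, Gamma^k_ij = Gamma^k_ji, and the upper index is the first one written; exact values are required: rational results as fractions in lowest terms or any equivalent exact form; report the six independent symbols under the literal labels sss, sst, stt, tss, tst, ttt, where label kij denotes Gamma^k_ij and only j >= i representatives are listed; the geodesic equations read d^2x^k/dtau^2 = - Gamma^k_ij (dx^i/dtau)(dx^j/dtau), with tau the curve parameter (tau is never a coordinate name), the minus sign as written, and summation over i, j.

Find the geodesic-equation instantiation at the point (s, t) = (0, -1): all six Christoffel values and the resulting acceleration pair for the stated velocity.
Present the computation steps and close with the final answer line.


E = 35/4, F = 47/6, G = 269/36 at the point
E_s = 0, E_t = -9/2, F_s = 0, F_t = -47/3, G_s = 0, G_t = -76/3
EG - F^2 = 193/48;  g^inv = (48/193) * [[269/36, -47/6], [-47/6, 35/4]]
first-kind symbols [ij,l] = (1/2)(d_i g_jl + d_j g_il - d_l g_ij): [ss,s] = E_s/2 = 0, [ss,t] = F_s - E_t/2 = 9/4, [st,s] = E_t/2 = -9/4, [st,t] = G_s/2 = 0, [tt,s] = F_t - G_s/2 = -47/3, [tt,t] = G_t/2 = -38/3
Gamma^s_ij = (G*[ij,s] - F*[ij,t])/(EG - F^2), Gamma^t_ij = (E*[ij,t] - F*[ij,s])/(EG - F^2)
Gamma_sss = -846/193, Gamma_sst = -807/193, Gamma_stt = -7708/1737, Gamma_tss = 945/193, Gamma_tst = 846/193, Gamma_ttt = 1712/579
d^2s/dtau^2 = -(Gamma_sss*(0)^2 + 2*Gamma_sst*(0)*(2) + Gamma_stt*(2)^2) = 30832/1737
d^2t/dtau^2 = -(Gamma_tss*(0)^2 + 2*Gamma_tst*(0)*(2) + Gamma_ttt*(2)^2) = -6848/579

Answer: Gamma_sss = -846/193, Gamma_sst = -807/193, Gamma_stt = -7708/1737, Gamma_tss = 945/193, Gamma_tst = 846/193, Gamma_ttt = 1712/579; accelerations (d^2s/dtau^2, d^2t/dtau^2) = (30832/1737, -6848/579)


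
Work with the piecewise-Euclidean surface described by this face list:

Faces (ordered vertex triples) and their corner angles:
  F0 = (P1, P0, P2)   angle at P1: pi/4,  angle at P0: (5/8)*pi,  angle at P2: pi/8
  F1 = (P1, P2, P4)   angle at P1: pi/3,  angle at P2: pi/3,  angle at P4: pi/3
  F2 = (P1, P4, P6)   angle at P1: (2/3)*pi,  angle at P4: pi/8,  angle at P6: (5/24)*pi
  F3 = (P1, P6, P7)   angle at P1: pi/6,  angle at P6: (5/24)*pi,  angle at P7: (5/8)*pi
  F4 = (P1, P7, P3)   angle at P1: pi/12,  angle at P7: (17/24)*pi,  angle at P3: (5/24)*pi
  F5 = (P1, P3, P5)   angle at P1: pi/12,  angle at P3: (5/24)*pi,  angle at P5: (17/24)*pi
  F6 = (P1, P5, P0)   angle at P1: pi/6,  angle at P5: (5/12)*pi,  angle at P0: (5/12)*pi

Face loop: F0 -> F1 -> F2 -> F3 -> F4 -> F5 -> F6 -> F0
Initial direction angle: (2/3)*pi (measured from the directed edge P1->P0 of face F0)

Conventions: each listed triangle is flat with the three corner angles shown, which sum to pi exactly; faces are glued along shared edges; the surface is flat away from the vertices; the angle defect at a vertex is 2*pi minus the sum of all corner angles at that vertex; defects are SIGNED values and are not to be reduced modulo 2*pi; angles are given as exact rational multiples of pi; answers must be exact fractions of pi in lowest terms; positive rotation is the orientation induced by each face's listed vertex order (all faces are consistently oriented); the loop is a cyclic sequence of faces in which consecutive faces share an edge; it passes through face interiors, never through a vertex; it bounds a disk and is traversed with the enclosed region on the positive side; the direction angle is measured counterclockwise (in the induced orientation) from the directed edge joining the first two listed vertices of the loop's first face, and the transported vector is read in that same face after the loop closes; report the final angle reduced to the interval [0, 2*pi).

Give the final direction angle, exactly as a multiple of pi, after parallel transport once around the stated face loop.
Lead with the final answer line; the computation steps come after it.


Answer: final direction angle = (11/12)*pi

enclosed vertex P1: corner angles sum to (7/4)*pi, defect = 2*pi - (7/4)*pi = pi/4
the rotation equals the total enclosed defect, so the final angle is initial + defects (mod 2*pi)
final angle = (2/3)*pi + pi/4 = (11/12)*pi (mod 2*pi)
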